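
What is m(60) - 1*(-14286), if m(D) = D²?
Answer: 17886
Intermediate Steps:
m(60) - 1*(-14286) = 60² - 1*(-14286) = 3600 + 14286 = 17886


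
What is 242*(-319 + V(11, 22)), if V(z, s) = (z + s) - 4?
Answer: -70180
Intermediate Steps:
V(z, s) = -4 + s + z (V(z, s) = (s + z) - 4 = -4 + s + z)
242*(-319 + V(11, 22)) = 242*(-319 + (-4 + 22 + 11)) = 242*(-319 + 29) = 242*(-290) = -70180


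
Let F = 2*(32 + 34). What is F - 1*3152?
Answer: -3020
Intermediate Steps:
F = 132 (F = 2*66 = 132)
F - 1*3152 = 132 - 1*3152 = 132 - 3152 = -3020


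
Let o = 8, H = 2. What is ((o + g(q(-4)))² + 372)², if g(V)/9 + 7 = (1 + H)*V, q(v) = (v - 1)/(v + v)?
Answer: 13649949889/4096 ≈ 3.3325e+6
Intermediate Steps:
q(v) = (-1 + v)/(2*v) (q(v) = (-1 + v)/((2*v)) = (-1 + v)*(1/(2*v)) = (-1 + v)/(2*v))
g(V) = -63 + 27*V (g(V) = -63 + 9*((1 + 2)*V) = -63 + 9*(3*V) = -63 + 27*V)
((o + g(q(-4)))² + 372)² = ((8 + (-63 + 27*((½)*(-1 - 4)/(-4))))² + 372)² = ((8 + (-63 + 27*((½)*(-¼)*(-5))))² + 372)² = ((8 + (-63 + 27*(5/8)))² + 372)² = ((8 + (-63 + 135/8))² + 372)² = ((8 - 369/8)² + 372)² = ((-305/8)² + 372)² = (93025/64 + 372)² = (116833/64)² = 13649949889/4096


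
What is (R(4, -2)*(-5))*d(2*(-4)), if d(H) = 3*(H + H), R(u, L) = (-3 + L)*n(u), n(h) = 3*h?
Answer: -14400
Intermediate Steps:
R(u, L) = 3*u*(-3 + L) (R(u, L) = (-3 + L)*(3*u) = 3*u*(-3 + L))
d(H) = 6*H (d(H) = 3*(2*H) = 6*H)
(R(4, -2)*(-5))*d(2*(-4)) = ((3*4*(-3 - 2))*(-5))*(6*(2*(-4))) = ((3*4*(-5))*(-5))*(6*(-8)) = -60*(-5)*(-48) = 300*(-48) = -14400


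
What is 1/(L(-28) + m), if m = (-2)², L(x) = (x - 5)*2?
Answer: -1/62 ≈ -0.016129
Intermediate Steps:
L(x) = -10 + 2*x (L(x) = (-5 + x)*2 = -10 + 2*x)
m = 4
1/(L(-28) + m) = 1/((-10 + 2*(-28)) + 4) = 1/((-10 - 56) + 4) = 1/(-66 + 4) = 1/(-62) = -1/62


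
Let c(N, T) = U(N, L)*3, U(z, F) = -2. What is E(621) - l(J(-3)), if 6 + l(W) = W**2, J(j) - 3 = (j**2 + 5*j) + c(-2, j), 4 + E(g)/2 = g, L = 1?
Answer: 1159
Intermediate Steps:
E(g) = -8 + 2*g
c(N, T) = -6 (c(N, T) = -2*3 = -6)
J(j) = -3 + j**2 + 5*j (J(j) = 3 + ((j**2 + 5*j) - 6) = 3 + (-6 + j**2 + 5*j) = -3 + j**2 + 5*j)
l(W) = -6 + W**2
E(621) - l(J(-3)) = (-8 + 2*621) - (-6 + (-3 + (-3)**2 + 5*(-3))**2) = (-8 + 1242) - (-6 + (-3 + 9 - 15)**2) = 1234 - (-6 + (-9)**2) = 1234 - (-6 + 81) = 1234 - 1*75 = 1234 - 75 = 1159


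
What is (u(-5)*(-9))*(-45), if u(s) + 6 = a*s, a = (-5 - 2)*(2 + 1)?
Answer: 40095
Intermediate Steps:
a = -21 (a = -7*3 = -21)
u(s) = -6 - 21*s
(u(-5)*(-9))*(-45) = ((-6 - 21*(-5))*(-9))*(-45) = ((-6 + 105)*(-9))*(-45) = (99*(-9))*(-45) = -891*(-45) = 40095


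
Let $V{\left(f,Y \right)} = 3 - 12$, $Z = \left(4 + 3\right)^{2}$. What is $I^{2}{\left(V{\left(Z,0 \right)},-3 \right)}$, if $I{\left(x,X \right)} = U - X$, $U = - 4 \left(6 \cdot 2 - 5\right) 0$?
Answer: $9$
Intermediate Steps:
$U = 0$ ($U = - 4 \left(12 - 5\right) 0 = \left(-4\right) 7 \cdot 0 = \left(-28\right) 0 = 0$)
$Z = 49$ ($Z = 7^{2} = 49$)
$V{\left(f,Y \right)} = -9$ ($V{\left(f,Y \right)} = 3 - 12 = -9$)
$I{\left(x,X \right)} = - X$ ($I{\left(x,X \right)} = 0 - X = - X$)
$I^{2}{\left(V{\left(Z,0 \right)},-3 \right)} = \left(\left(-1\right) \left(-3\right)\right)^{2} = 3^{2} = 9$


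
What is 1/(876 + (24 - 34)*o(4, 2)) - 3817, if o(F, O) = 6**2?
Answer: -1969571/516 ≈ -3817.0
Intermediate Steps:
o(F, O) = 36
1/(876 + (24 - 34)*o(4, 2)) - 3817 = 1/(876 + (24 - 34)*36) - 3817 = 1/(876 - 10*36) - 3817 = 1/(876 - 360) - 3817 = 1/516 - 3817 = -1969571/516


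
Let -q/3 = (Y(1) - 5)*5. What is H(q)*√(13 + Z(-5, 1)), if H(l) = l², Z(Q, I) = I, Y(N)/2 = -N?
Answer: 11025*√14 ≈ 41252.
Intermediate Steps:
Y(N) = -2*N (Y(N) = 2*(-N) = -2*N)
q = 105 (q = -3*(-2*1 - 5)*5 = -3*(-2 - 5)*5 = -(-21)*5 = -3*(-35) = 105)
H(q)*√(13 + Z(-5, 1)) = 105²*√(13 + 1) = 11025*√14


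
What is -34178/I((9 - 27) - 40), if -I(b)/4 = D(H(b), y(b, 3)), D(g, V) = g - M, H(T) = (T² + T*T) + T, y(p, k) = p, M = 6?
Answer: 17089/13328 ≈ 1.2822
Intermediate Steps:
H(T) = T + 2*T² (H(T) = (T² + T²) + T = 2*T² + T = T + 2*T²)
D(g, V) = -6 + g (D(g, V) = g - 1*6 = g - 6 = -6 + g)
I(b) = 24 - 4*b*(1 + 2*b) (I(b) = -4*(-6 + b*(1 + 2*b)) = 24 - 4*b*(1 + 2*b))
-34178/I((9 - 27) - 40) = -34178/(24 - 4*((9 - 27) - 40)*(1 + 2*((9 - 27) - 40))) = -34178/(24 - 4*(-18 - 40)*(1 + 2*(-18 - 40))) = -34178/(24 - 4*(-58)*(1 + 2*(-58))) = -34178/(24 - 4*(-58)*(1 - 116)) = -34178/(24 - 4*(-58)*(-115)) = -34178/(24 - 26680) = -34178/(-26656) = -34178*(-1/26656) = 17089/13328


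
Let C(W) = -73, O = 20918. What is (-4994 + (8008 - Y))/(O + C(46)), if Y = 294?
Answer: 544/4169 ≈ 0.13049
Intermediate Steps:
(-4994 + (8008 - Y))/(O + C(46)) = (-4994 + (8008 - 1*294))/(20918 - 73) = (-4994 + (8008 - 294))/20845 = (-4994 + 7714)*(1/20845) = 2720*(1/20845) = 544/4169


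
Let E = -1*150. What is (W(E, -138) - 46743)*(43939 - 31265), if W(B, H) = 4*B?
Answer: -600025182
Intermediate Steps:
E = -150
(W(E, -138) - 46743)*(43939 - 31265) = (4*(-150) - 46743)*(43939 - 31265) = (-600 - 46743)*12674 = -47343*12674 = -600025182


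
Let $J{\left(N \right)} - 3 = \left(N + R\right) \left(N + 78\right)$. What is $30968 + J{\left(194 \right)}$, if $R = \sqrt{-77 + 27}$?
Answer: $83739 + 1360 i \sqrt{2} \approx 83739.0 + 1923.3 i$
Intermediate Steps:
$R = 5 i \sqrt{2}$ ($R = \sqrt{-50} = 5 i \sqrt{2} \approx 7.0711 i$)
$J{\left(N \right)} = 3 + \left(78 + N\right) \left(N + 5 i \sqrt{2}\right)$ ($J{\left(N \right)} = 3 + \left(N + 5 i \sqrt{2}\right) \left(N + 78\right) = 3 + \left(N + 5 i \sqrt{2}\right) \left(78 + N\right) = 3 + \left(78 + N\right) \left(N + 5 i \sqrt{2}\right)$)
$30968 + J{\left(194 \right)} = 30968 + \left(3 + 194^{2} + 78 \cdot 194 + 390 i \sqrt{2} + 5 i 194 \sqrt{2}\right) = 30968 + \left(3 + 37636 + 15132 + 390 i \sqrt{2} + 970 i \sqrt{2}\right) = 30968 + \left(52771 + 1360 i \sqrt{2}\right) = 83739 + 1360 i \sqrt{2}$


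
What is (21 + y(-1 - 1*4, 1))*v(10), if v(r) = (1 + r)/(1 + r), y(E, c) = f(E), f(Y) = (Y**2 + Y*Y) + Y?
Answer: 66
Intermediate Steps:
f(Y) = Y + 2*Y**2 (f(Y) = (Y**2 + Y**2) + Y = 2*Y**2 + Y = Y + 2*Y**2)
y(E, c) = E*(1 + 2*E)
v(r) = 1
(21 + y(-1 - 1*4, 1))*v(10) = (21 + (-1 - 1*4)*(1 + 2*(-1 - 1*4)))*1 = (21 + (-1 - 4)*(1 + 2*(-1 - 4)))*1 = (21 - 5*(1 + 2*(-5)))*1 = (21 - 5*(1 - 10))*1 = (21 - 5*(-9))*1 = (21 + 45)*1 = 66*1 = 66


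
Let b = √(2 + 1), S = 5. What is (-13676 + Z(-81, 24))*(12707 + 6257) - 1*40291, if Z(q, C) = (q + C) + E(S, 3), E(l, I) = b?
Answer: -260472903 + 18964*√3 ≈ -2.6044e+8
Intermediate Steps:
b = √3 ≈ 1.7320
E(l, I) = √3
Z(q, C) = C + q + √3 (Z(q, C) = (q + C) + √3 = (C + q) + √3 = C + q + √3)
(-13676 + Z(-81, 24))*(12707 + 6257) - 1*40291 = (-13676 + (24 - 81 + √3))*(12707 + 6257) - 1*40291 = (-13676 + (-57 + √3))*18964 - 40291 = (-13733 + √3)*18964 - 40291 = (-260432612 + 18964*√3) - 40291 = -260472903 + 18964*√3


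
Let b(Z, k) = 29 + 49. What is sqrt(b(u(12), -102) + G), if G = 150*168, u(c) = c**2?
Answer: sqrt(25278) ≈ 158.99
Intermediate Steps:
b(Z, k) = 78
G = 25200
sqrt(b(u(12), -102) + G) = sqrt(78 + 25200) = sqrt(25278)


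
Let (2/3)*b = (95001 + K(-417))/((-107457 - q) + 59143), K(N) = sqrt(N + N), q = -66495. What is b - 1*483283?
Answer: -17572851443/36362 + 3*I*sqrt(834)/36362 ≈ -4.8328e+5 + 0.0023826*I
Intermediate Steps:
K(N) = sqrt(2)*sqrt(N) (K(N) = sqrt(2*N) = sqrt(2)*sqrt(N))
b = 285003/36362 + 3*I*sqrt(834)/36362 (b = 3*((95001 + sqrt(2)*sqrt(-417))/((-107457 - 1*(-66495)) + 59143))/2 = 3*((95001 + sqrt(2)*(I*sqrt(417)))/((-107457 + 66495) + 59143))/2 = 3*((95001 + I*sqrt(834))/(-40962 + 59143))/2 = 3*((95001 + I*sqrt(834))/18181)/2 = 3*((95001 + I*sqrt(834))*(1/18181))/2 = 3*(95001/18181 + I*sqrt(834)/18181)/2 = 285003/36362 + 3*I*sqrt(834)/36362 ≈ 7.8379 + 0.0023826*I)
b - 1*483283 = (285003/36362 + 3*I*sqrt(834)/36362) - 1*483283 = (285003/36362 + 3*I*sqrt(834)/36362) - 483283 = -17572851443/36362 + 3*I*sqrt(834)/36362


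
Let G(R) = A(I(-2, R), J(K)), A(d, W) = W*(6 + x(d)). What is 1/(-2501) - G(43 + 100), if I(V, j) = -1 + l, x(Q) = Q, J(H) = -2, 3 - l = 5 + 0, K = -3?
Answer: 15005/2501 ≈ 5.9996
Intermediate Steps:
l = -2 (l = 3 - (5 + 0) = 3 - 1*5 = 3 - 5 = -2)
I(V, j) = -3 (I(V, j) = -1 - 2 = -3)
A(d, W) = W*(6 + d)
G(R) = -6 (G(R) = -2*(6 - 3) = -2*3 = -6)
1/(-2501) - G(43 + 100) = 1/(-2501) - 1*(-6) = -1/2501 + 6 = 15005/2501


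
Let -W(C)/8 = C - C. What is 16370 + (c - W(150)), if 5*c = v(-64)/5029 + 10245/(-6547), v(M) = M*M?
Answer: 2694875330957/164624315 ≈ 16370.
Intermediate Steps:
v(M) = M²
W(C) = 0 (W(C) = -8*(C - C) = -8*0 = 0)
c = -24705593/164624315 (c = ((-64)²/5029 + 10245/(-6547))/5 = (4096*(1/5029) + 10245*(-1/6547))/5 = (4096/5029 - 10245/6547)/5 = (⅕)*(-24705593/32924863) = -24705593/164624315 ≈ -0.15007)
16370 + (c - W(150)) = 16370 + (-24705593/164624315 - 1*0) = 16370 + (-24705593/164624315 + 0) = 16370 - 24705593/164624315 = 2694875330957/164624315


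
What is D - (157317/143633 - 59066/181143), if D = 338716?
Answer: 8812730986939051/26018112519 ≈ 3.3872e+5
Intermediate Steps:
D - (157317/143633 - 59066/181143) = 338716 - (157317/143633 - 59066/181143) = 338716 - 1*20013046553/26018112519 = 338716 - 20013046553/26018112519 = 8812730986939051/26018112519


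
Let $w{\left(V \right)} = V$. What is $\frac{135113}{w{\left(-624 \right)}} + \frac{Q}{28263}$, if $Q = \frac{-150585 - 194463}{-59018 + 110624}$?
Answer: $- \frac{10948221189037}{50562733104} \approx -216.53$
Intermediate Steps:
$Q = - \frac{57508}{8601}$ ($Q = - \frac{345048}{51606} = \left(-345048\right) \frac{1}{51606} = - \frac{57508}{8601} \approx -6.6862$)
$\frac{135113}{w{\left(-624 \right)}} + \frac{Q}{28263} = \frac{135113}{-624} - \frac{57508}{8601 \cdot 28263} = 135113 \left(- \frac{1}{624}\right) - \frac{57508}{243090063} = - \frac{135113}{624} - \frac{57508}{243090063} = - \frac{10948221189037}{50562733104}$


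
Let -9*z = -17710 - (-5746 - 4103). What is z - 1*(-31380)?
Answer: 290281/9 ≈ 32253.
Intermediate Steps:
z = 7861/9 (z = -(-17710 - (-5746 - 4103))/9 = -(-17710 - 1*(-9849))/9 = -(-17710 + 9849)/9 = -⅑*(-7861) = 7861/9 ≈ 873.44)
z - 1*(-31380) = 7861/9 - 1*(-31380) = 7861/9 + 31380 = 290281/9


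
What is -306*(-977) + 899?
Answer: 299861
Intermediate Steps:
-306*(-977) + 899 = 298962 + 899 = 299861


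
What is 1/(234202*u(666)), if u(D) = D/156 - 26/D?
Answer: 4329/4288824125 ≈ 1.0094e-6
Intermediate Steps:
u(D) = -26/D + D/156 (u(D) = D*(1/156) - 26/D = D/156 - 26/D = -26/D + D/156)
1/(234202*u(666)) = 1/(234202*(-26/666 + (1/156)*666)) = 1/(234202*(-26*1/666 + 111/26)) = 1/(234202*(-13/333 + 111/26)) = 1/(234202*(36625/8658)) = (1/234202)*(8658/36625) = 4329/4288824125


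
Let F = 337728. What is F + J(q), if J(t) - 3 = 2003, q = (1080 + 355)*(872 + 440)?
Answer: 339734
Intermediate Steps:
q = 1882720 (q = 1435*1312 = 1882720)
J(t) = 2006 (J(t) = 3 + 2003 = 2006)
F + J(q) = 337728 + 2006 = 339734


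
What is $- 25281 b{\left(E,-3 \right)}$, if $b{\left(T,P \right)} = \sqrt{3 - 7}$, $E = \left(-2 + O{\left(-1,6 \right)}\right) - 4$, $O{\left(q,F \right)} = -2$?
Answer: $- 50562 i \approx - 50562.0 i$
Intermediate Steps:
$E = -8$ ($E = \left(-2 - 2\right) - 4 = -4 - 4 = -8$)
$b{\left(T,P \right)} = 2 i$ ($b{\left(T,P \right)} = \sqrt{-4} = 2 i$)
$- 25281 b{\left(E,-3 \right)} = - 25281 \cdot 2 i = - 50562 i$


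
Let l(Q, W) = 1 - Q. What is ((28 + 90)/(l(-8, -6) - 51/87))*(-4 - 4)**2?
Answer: 54752/61 ≈ 897.57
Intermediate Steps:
((28 + 90)/(l(-8, -6) - 51/87))*(-4 - 4)**2 = ((28 + 90)/((1 - 1*(-8)) - 51/87))*(-4 - 4)**2 = (118/((1 + 8) - 51*1/87))*(-8)**2 = (118/(9 - 17/29))*64 = (118/(244/29))*64 = (118*(29/244))*64 = (1711/122)*64 = 54752/61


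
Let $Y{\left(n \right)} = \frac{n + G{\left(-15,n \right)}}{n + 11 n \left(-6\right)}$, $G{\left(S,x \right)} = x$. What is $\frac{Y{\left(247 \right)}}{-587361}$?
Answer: $\frac{2}{38178465} \approx 5.2386 \cdot 10^{-8}$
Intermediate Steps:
$Y{\left(n \right)} = - \frac{2}{65}$ ($Y{\left(n \right)} = \frac{n + n}{n + 11 n \left(-6\right)} = \frac{2 n}{n - 66 n} = \frac{2 n}{\left(-65\right) n} = 2 n \left(- \frac{1}{65 n}\right) = - \frac{2}{65}$)
$\frac{Y{\left(247 \right)}}{-587361} = - \frac{2}{65 \left(-587361\right)} = \left(- \frac{2}{65}\right) \left(- \frac{1}{587361}\right) = \frac{2}{38178465}$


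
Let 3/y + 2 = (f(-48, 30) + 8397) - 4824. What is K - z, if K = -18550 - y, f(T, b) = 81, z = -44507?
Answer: 94794961/3652 ≈ 25957.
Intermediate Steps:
y = 3/3652 (y = 3/(-2 + ((81 + 8397) - 4824)) = 3/(-2 + (8478 - 4824)) = 3/(-2 + 3654) = 3/3652 ≈ 0.00082147)
K = -67744603/3652 (K = -18550 - 1*3/3652 = -18550 - 3/3652 = -67744603/3652 ≈ -18550.)
K - z = -67744603/3652 - 1*(-44507) = -67744603/3652 + 44507 = 94794961/3652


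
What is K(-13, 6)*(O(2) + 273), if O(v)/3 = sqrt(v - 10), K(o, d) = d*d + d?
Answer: 11466 + 252*I*sqrt(2) ≈ 11466.0 + 356.38*I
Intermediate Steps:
K(o, d) = d + d**2 (K(o, d) = d**2 + d = d + d**2)
O(v) = 3*sqrt(-10 + v) (O(v) = 3*sqrt(v - 10) = 3*sqrt(-10 + v))
K(-13, 6)*(O(2) + 273) = (6*(1 + 6))*(3*sqrt(-10 + 2) + 273) = (6*7)*(3*sqrt(-8) + 273) = 42*(3*(2*I*sqrt(2)) + 273) = 42*(6*I*sqrt(2) + 273) = 42*(273 + 6*I*sqrt(2)) = 11466 + 252*I*sqrt(2)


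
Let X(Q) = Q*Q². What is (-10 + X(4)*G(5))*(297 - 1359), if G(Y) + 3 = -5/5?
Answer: 282492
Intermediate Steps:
G(Y) = -4 (G(Y) = -3 - 5/5 = -3 - 5*⅕ = -3 - 1 = -4)
X(Q) = Q³
(-10 + X(4)*G(5))*(297 - 1359) = (-10 + 4³*(-4))*(297 - 1359) = (-10 + 64*(-4))*(-1062) = (-10 - 256)*(-1062) = -266*(-1062) = 282492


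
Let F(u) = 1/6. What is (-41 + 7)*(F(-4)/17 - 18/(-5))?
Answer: -1841/15 ≈ -122.73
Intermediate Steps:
F(u) = ⅙
(-41 + 7)*(F(-4)/17 - 18/(-5)) = (-41 + 7)*((⅙)/17 - 18/(-5)) = -34*((⅙)*(1/17) - 18*(-⅕)) = -34*(1/102 + 18/5) = -34*1841/510 = -1841/15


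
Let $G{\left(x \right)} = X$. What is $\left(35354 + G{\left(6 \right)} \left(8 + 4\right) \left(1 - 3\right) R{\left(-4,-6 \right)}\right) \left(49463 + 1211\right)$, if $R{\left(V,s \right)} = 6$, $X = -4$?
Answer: $1820716820$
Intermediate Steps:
$G{\left(x \right)} = -4$
$\left(35354 + G{\left(6 \right)} \left(8 + 4\right) \left(1 - 3\right) R{\left(-4,-6 \right)}\right) \left(49463 + 1211\right) = \left(35354 + - 4 \left(8 + 4\right) \left(1 - 3\right) 6\right) \left(49463 + 1211\right) = \left(35354 + - 4 \cdot 12 \left(-2\right) 6\right) 50674 = \left(35354 + \left(-4\right) \left(-24\right) 6\right) 50674 = \left(35354 + 96 \cdot 6\right) 50674 = \left(35354 + 576\right) 50674 = 35930 \cdot 50674 = 1820716820$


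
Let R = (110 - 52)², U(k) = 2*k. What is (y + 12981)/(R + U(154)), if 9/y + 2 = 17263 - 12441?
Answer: 20856143/5899680 ≈ 3.5351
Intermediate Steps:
y = 9/4820 (y = 9/(-2 + (17263 - 12441)) = 9/(-2 + 4822) = 9/4820 ≈ 0.0018672)
R = 3364 (R = 58² = 3364)
(y + 12981)/(R + U(154)) = (9/4820 + 12981)/(3364 + 2*154) = 62568429/(4820*(3364 + 308)) = (62568429/4820)/3672 = (62568429/4820)*(1/3672) = 20856143/5899680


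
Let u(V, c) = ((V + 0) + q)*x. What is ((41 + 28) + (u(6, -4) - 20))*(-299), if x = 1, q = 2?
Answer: -17043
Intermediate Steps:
u(V, c) = 2 + V (u(V, c) = ((V + 0) + 2)*1 = (V + 2)*1 = (2 + V)*1 = 2 + V)
((41 + 28) + (u(6, -4) - 20))*(-299) = ((41 + 28) + ((2 + 6) - 20))*(-299) = (69 + (8 - 20))*(-299) = (69 - 12)*(-299) = 57*(-299) = -17043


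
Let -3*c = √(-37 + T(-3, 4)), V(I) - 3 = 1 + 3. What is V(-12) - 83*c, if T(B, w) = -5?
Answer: 7 + 83*I*√42/3 ≈ 7.0 + 179.3*I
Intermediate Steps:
V(I) = 7 (V(I) = 3 + (1 + 3) = 3 + 4 = 7)
c = -I*√42/3 (c = -√(-37 - 5)/3 = -I*√42/3 ≈ -2.1602*I)
V(-12) - 83*c = 7 - (-83)*I*√42/3 = 7 + 83*I*√42/3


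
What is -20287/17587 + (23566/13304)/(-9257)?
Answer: -1249431268489/1082964618068 ≈ -1.1537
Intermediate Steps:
-20287/17587 + (23566/13304)/(-9257) = -20287*1/17587 + (23566*(1/13304))*(-1/9257) = -20287/17587 + (11783/6652)*(-1/9257) = -20287/17587 - 11783/61577564 = -1249431268489/1082964618068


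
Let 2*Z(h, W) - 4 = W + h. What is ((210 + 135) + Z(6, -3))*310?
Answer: 108035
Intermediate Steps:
Z(h, W) = 2 + W/2 + h/2 (Z(h, W) = 2 + (W + h)/2 = 2 + (W/2 + h/2) = 2 + W/2 + h/2)
((210 + 135) + Z(6, -3))*310 = ((210 + 135) + (2 + (½)*(-3) + (½)*6))*310 = (345 + (2 - 3/2 + 3))*310 = (345 + 7/2)*310 = (697/2)*310 = 108035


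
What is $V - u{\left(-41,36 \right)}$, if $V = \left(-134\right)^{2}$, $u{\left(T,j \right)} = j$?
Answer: $17920$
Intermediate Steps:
$V = 17956$
$V - u{\left(-41,36 \right)} = 17956 - 36 = 17920$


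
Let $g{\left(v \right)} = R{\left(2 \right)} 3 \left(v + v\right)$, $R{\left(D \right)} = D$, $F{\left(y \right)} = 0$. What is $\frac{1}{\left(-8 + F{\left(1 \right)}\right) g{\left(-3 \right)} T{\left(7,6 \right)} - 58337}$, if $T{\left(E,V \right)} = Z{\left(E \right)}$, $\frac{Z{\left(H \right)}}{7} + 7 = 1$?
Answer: $- \frac{1}{70433} \approx -1.4198 \cdot 10^{-5}$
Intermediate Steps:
$g{\left(v \right)} = 12 v$ ($g{\left(v \right)} = 2 \cdot 3 \left(v + v\right) = 6 \cdot 2 v = 12 v$)
$Z{\left(H \right)} = -42$ ($Z{\left(H \right)} = -49 + 7 \cdot 1 = -49 + 7 = -42$)
$T{\left(E,V \right)} = -42$
$\frac{1}{\left(-8 + F{\left(1 \right)}\right) g{\left(-3 \right)} T{\left(7,6 \right)} - 58337} = \frac{1}{\left(-8 + 0\right) 12 \left(-3\right) \left(-42\right) - 58337} = \frac{1}{\left(-8\right) \left(-36\right) \left(-42\right) - 58337} = \frac{1}{288 \left(-42\right) - 58337} = \frac{1}{-12096 - 58337} = \frac{1}{-70433} = - \frac{1}{70433}$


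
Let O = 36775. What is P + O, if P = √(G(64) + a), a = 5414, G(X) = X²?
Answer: 36775 + √9510 ≈ 36873.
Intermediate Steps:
P = √9510 (P = √(64² + 5414) = √(4096 + 5414) = √9510 ≈ 97.519)
P + O = √9510 + 36775 = 36775 + √9510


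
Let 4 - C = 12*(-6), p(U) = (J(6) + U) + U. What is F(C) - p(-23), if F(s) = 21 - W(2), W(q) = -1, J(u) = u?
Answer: 62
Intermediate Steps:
p(U) = 6 + 2*U (p(U) = (6 + U) + U = 6 + 2*U)
C = 76 (C = 4 - 12*(-6) = 4 - 1*(-72) = 4 + 72 = 76)
F(s) = 22 (F(s) = 21 - 1*(-1) = 21 + 1 = 22)
F(C) - p(-23) = 22 - (6 + 2*(-23)) = 22 - (6 - 46) = 22 - 1*(-40) = 22 + 40 = 62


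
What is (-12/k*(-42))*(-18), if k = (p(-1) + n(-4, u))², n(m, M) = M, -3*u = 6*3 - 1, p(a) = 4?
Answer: -81648/25 ≈ -3265.9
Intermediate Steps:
u = -17/3 (u = -(6*3 - 1)/3 = -(18 - 1)/3 = -⅓*17 = -17/3 ≈ -5.6667)
k = 25/9 (k = (4 - 17/3)² = (-5/3)² = 25/9 ≈ 2.7778)
(-12/k*(-42))*(-18) = (-12/25/9*(-42))*(-18) = (-12*9/25*(-42))*(-18) = -108/25*(-42)*(-18) = (4536/25)*(-18) = -81648/25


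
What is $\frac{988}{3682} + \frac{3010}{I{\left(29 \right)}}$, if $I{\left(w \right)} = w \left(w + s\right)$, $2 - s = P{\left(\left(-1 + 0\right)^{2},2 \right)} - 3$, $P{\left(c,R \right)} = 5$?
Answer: $\frac{5956864}{1548281} \approx 3.8474$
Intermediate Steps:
$s = 0$ ($s = 2 - \left(5 - 3\right) = 2 - 2 = 0$)
$I{\left(w \right)} = w^{2}$ ($I{\left(w \right)} = w \left(w + 0\right) = w w = w^{2}$)
$\frac{988}{3682} + \frac{3010}{I{\left(29 \right)}} = \frac{988}{3682} + \frac{3010}{29^{2}} = 988 \cdot \frac{1}{3682} + \frac{3010}{841} = \frac{494}{1841} + 3010 \cdot \frac{1}{841} = \frac{494}{1841} + \frac{3010}{841} = \frac{5956864}{1548281}$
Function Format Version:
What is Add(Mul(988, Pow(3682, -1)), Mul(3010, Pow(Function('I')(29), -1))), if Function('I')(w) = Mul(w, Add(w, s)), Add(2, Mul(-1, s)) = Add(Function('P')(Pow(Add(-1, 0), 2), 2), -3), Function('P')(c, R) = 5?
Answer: Rational(5956864, 1548281) ≈ 3.8474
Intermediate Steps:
s = 0 (s = Add(2, Mul(-1, Add(5, -3))) = Add(2, Mul(-1, 2)) = Add(2, -2) = 0)
Function('I')(w) = Pow(w, 2) (Function('I')(w) = Mul(w, Add(w, 0)) = Mul(w, w) = Pow(w, 2))
Add(Mul(988, Pow(3682, -1)), Mul(3010, Pow(Function('I')(29), -1))) = Add(Mul(988, Pow(3682, -1)), Mul(3010, Pow(Pow(29, 2), -1))) = Add(Mul(988, Rational(1, 3682)), Mul(3010, Pow(841, -1))) = Add(Rational(494, 1841), Mul(3010, Rational(1, 841))) = Add(Rational(494, 1841), Rational(3010, 841)) = Rational(5956864, 1548281)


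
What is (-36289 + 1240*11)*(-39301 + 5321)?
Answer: 769613020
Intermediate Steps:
(-36289 + 1240*11)*(-39301 + 5321) = (-36289 + 13640)*(-33980) = -22649*(-33980) = 769613020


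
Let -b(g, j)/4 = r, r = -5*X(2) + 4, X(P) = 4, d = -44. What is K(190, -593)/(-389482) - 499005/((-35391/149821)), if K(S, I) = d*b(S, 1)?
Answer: 4853038440142111/2297359577 ≈ 2.1124e+6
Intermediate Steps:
r = -16 (r = -5*4 + 4 = -20 + 4 = -16)
b(g, j) = 64 (b(g, j) = -4*(-16) = 64)
K(S, I) = -2816 (K(S, I) = -44*64 = -2816)
K(190, -593)/(-389482) - 499005/((-35391/149821)) = -2816/(-389482) - 499005/((-35391/149821)) = -2816*(-1/389482) - 499005/((-35391*1/149821)) = 1408/194741 - 499005/(-35391/149821) = 1408/194741 - 499005*(-149821/35391) = 1408/194741 + 24920476035/11797 = 4853038440142111/2297359577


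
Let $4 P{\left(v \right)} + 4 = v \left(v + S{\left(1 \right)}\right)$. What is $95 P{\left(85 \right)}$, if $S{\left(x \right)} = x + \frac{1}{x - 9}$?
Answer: $\frac{5544485}{32} \approx 1.7327 \cdot 10^{5}$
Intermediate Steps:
$S{\left(x \right)} = x + \frac{1}{-9 + x}$
$P{\left(v \right)} = -1 + \frac{v \left(\frac{7}{8} + v\right)}{4}$ ($P{\left(v \right)} = -1 + \frac{v \left(v + \frac{1 + 1^{2} - 9}{-9 + 1}\right)}{4} = -1 + \frac{v \left(v + \frac{1 + 1 - 9}{-8}\right)}{4} = -1 + \frac{v \left(v - - \frac{7}{8}\right)}{4} = -1 + \frac{v \left(v + \frac{7}{8}\right)}{4} = -1 + \frac{v \left(\frac{7}{8} + v\right)}{4}$)
$95 P{\left(85 \right)} = 95 \left(-1 + \frac{85^{2}}{4} + \frac{7}{32} \cdot 85\right) = 95 \left(-1 + \frac{1}{4} \cdot 7225 + \frac{595}{32}\right) = 95 \left(-1 + \frac{7225}{4} + \frac{595}{32}\right) = 95 \cdot \frac{58363}{32} = \frac{5544485}{32}$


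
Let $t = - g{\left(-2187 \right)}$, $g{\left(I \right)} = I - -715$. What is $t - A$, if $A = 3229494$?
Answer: $-3228022$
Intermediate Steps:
$g{\left(I \right)} = 715 + I$ ($g{\left(I \right)} = I + 715 = 715 + I$)
$t = 1472$ ($t = - (715 - 2187) = \left(-1\right) \left(-1472\right) = 1472$)
$t - A = 1472 - 3229494 = -3228022$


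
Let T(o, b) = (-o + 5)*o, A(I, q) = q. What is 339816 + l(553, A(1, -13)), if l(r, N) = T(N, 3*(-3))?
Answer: 339582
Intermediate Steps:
T(o, b) = o*(5 - o) (T(o, b) = (5 - o)*o = o*(5 - o))
l(r, N) = N*(5 - N)
339816 + l(553, A(1, -13)) = 339816 - 13*(5 - 1*(-13)) = 339816 - 13*(5 + 13) = 339816 - 13*18 = 339816 - 234 = 339582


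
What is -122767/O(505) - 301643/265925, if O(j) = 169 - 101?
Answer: -32667326199/18082900 ≈ -1806.5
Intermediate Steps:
O(j) = 68
-122767/O(505) - 301643/265925 = -122767/68 - 301643/265925 = -32667326199/18082900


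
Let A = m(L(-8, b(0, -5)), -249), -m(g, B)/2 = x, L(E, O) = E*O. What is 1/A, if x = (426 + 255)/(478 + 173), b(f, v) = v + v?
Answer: -217/454 ≈ -0.47797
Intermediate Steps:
b(f, v) = 2*v
x = 227/217 (x = 681/651 = 681*(1/651) = 227/217 ≈ 1.0461)
m(g, B) = -454/217 (m(g, B) = -2*227/217 = -454/217)
A = -454/217 ≈ -2.0922
1/A = 1/(-454/217) = -217/454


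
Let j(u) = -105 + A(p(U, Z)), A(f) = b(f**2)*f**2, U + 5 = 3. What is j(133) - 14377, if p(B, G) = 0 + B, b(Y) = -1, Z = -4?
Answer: -14486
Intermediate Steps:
U = -2 (U = -5 + 3 = -2)
p(B, G) = B
A(f) = -f**2
j(u) = -109 (j(u) = -105 - 1*(-2)**2 = -105 - 1*4 = -105 - 4 = -109)
j(133) - 14377 = -109 - 14377 = -14486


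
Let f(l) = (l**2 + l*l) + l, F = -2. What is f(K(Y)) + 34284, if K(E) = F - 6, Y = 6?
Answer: 34404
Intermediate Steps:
K(E) = -8 (K(E) = -2 - 6 = -8)
f(l) = l + 2*l**2 (f(l) = (l**2 + l**2) + l = 2*l**2 + l = l + 2*l**2)
f(K(Y)) + 34284 = -8*(1 + 2*(-8)) + 34284 = -8*(1 - 16) + 34284 = -8*(-15) + 34284 = 120 + 34284 = 34404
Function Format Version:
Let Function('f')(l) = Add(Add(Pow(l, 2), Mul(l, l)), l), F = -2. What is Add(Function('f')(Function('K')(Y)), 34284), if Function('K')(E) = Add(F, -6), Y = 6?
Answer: 34404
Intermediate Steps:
Function('K')(E) = -8 (Function('K')(E) = Add(-2, -6) = -8)
Function('f')(l) = Add(l, Mul(2, Pow(l, 2))) (Function('f')(l) = Add(Add(Pow(l, 2), Pow(l, 2)), l) = Add(Mul(2, Pow(l, 2)), l) = Add(l, Mul(2, Pow(l, 2))))
Add(Function('f')(Function('K')(Y)), 34284) = Add(Mul(-8, Add(1, Mul(2, -8))), 34284) = Add(Mul(-8, Add(1, -16)), 34284) = Add(Mul(-8, -15), 34284) = Add(120, 34284) = 34404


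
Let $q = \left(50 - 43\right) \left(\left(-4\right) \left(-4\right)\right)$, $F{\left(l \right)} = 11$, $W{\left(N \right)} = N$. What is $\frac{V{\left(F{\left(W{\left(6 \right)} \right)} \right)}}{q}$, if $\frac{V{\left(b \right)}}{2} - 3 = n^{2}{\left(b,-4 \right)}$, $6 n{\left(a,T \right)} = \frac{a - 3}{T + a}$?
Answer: $\frac{1339}{24696} \approx 0.054219$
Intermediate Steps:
$n{\left(a,T \right)} = \frac{-3 + a}{6 \left(T + a\right)}$ ($n{\left(a,T \right)} = \frac{\left(a - 3\right) \frac{1}{T + a}}{6} = \frac{\left(-3 + a\right) \frac{1}{T + a}}{6} = \frac{\frac{1}{T + a} \left(-3 + a\right)}{6} = \frac{-3 + a}{6 \left(T + a\right)}$)
$q = 112$ ($q = 7 \cdot 16 = 112$)
$V{\left(b \right)} = 6 + \frac{\left(-3 + b\right)^{2}}{18 \left(-4 + b\right)^{2}}$ ($V{\left(b \right)} = 6 + 2 \left(\frac{-3 + b}{6 \left(-4 + b\right)}\right)^{2} = 6 + 2 \frac{\left(-3 + b\right)^{2}}{36 \left(-4 + b\right)^{2}} = 6 + \frac{\left(-3 + b\right)^{2}}{18 \left(-4 + b\right)^{2}}$)
$\frac{V{\left(F{\left(W{\left(6 \right)} \right)} \right)}}{q} = \frac{6 + \frac{\left(-3 + 11\right)^{2}}{18 \left(-4 + 11\right)^{2}}}{112} = \left(6 + \frac{8^{2}}{18 \cdot 49}\right) \frac{1}{112} = \left(6 + \frac{1}{18} \cdot \frac{1}{49} \cdot 64\right) \frac{1}{112} = \left(6 + \frac{32}{441}\right) \frac{1}{112} = \frac{2678}{441} \cdot \frac{1}{112} = \frac{1339}{24696}$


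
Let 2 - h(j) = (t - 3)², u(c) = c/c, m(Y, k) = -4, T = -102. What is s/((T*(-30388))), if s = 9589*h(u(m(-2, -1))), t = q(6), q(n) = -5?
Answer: -297259/1549788 ≈ -0.19181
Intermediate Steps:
t = -5
u(c) = 1
h(j) = -62 (h(j) = 2 - (-5 - 3)² = 2 - 1*(-8)² = 2 - 1*64 = 2 - 64 = -62)
s = -594518 (s = 9589*(-62) = -594518)
s/((T*(-30388))) = -594518/((-102*(-30388))) = -594518/3099576 = -594518*1/3099576 = -297259/1549788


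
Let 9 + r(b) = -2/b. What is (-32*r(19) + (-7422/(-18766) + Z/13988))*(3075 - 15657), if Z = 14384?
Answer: -2296678385006982/623434669 ≈ -3.6839e+6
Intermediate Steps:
r(b) = -9 - 2/b
(-32*r(19) + (-7422/(-18766) + Z/13988))*(3075 - 15657) = (-32*(-9 - 2/19) + (-7422/(-18766) + 14384/13988))*(3075 - 15657) = (-32*(-9 - 2*1/19) + (-7422*(-1/18766) + 14384*(1/13988)))*(-12582) = (-32*(-9 - 2/19) + (3711/9383 + 3596/3497))*(-12582) = (-32*(-173/19) + 46718635/32812351)*(-12582) = (5536/19 + 46718635/32812351)*(-12582) = (182536829201/623434669)*(-12582) = -2296678385006982/623434669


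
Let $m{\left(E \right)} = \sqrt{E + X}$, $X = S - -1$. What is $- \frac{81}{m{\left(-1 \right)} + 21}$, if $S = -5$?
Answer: $- \frac{1701}{446} + \frac{81 i \sqrt{5}}{446} \approx -3.8139 + 0.4061 i$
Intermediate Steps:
$X = -4$ ($X = -5 - -1 = -5 + 1 = -4$)
$m{\left(E \right)} = \sqrt{-4 + E}$ ($m{\left(E \right)} = \sqrt{E - 4} = \sqrt{-4 + E}$)
$- \frac{81}{m{\left(-1 \right)} + 21} = - \frac{81}{\sqrt{-4 - 1} + 21} = - \frac{81}{\sqrt{-5} + 21} = - \frac{81}{i \sqrt{5} + 21} = - \frac{81}{21 + i \sqrt{5}}$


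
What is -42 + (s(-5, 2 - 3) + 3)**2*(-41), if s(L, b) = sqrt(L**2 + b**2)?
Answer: -1477 - 246*sqrt(26) ≈ -2731.4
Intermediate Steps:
-42 + (s(-5, 2 - 3) + 3)**2*(-41) = -42 + (sqrt((-5)**2 + (2 - 3)**2) + 3)**2*(-41) = -42 + (sqrt(25 + (-1)**2) + 3)**2*(-41) = -42 + (sqrt(25 + 1) + 3)**2*(-41) = -42 + (sqrt(26) + 3)**2*(-41) = -42 + (3 + sqrt(26))**2*(-41) = -42 - 41*(3 + sqrt(26))**2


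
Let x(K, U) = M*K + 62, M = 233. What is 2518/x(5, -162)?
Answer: 2518/1227 ≈ 2.0522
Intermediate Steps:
x(K, U) = 62 + 233*K (x(K, U) = 233*K + 62 = 62 + 233*K)
2518/x(5, -162) = 2518/(62 + 233*5) = 2518/(62 + 1165) = 2518/1227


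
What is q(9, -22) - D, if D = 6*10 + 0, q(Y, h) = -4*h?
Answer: 28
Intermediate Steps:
D = 60 (D = 60 + 0 = 60)
q(9, -22) - D = -4*(-22) - 1*60 = 88 - 60 = 28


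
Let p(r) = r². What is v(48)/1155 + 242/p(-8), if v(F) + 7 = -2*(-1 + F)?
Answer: 136523/36960 ≈ 3.6938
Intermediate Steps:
v(F) = -5 - 2*F (v(F) = -7 - 2*(-1 + F) = -7 + (2 - 2*F) = -5 - 2*F)
v(48)/1155 + 242/p(-8) = (-5 - 2*48)/1155 + 242/((-8)²) = (-5 - 96)*(1/1155) + 242/64 = -101*1/1155 + 242*(1/64) = -101/1155 + 121/32 = 136523/36960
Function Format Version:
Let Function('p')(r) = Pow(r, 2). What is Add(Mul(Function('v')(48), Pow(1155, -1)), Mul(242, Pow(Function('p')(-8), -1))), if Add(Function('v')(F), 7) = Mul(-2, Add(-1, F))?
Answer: Rational(136523, 36960) ≈ 3.6938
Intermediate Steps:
Function('v')(F) = Add(-5, Mul(-2, F)) (Function('v')(F) = Add(-7, Mul(-2, Add(-1, F))) = Add(-7, Add(2, Mul(-2, F))) = Add(-5, Mul(-2, F)))
Add(Mul(Function('v')(48), Pow(1155, -1)), Mul(242, Pow(Function('p')(-8), -1))) = Add(Mul(Add(-5, Mul(-2, 48)), Pow(1155, -1)), Mul(242, Pow(Pow(-8, 2), -1))) = Add(Mul(Add(-5, -96), Rational(1, 1155)), Mul(242, Pow(64, -1))) = Add(Mul(-101, Rational(1, 1155)), Mul(242, Rational(1, 64))) = Add(Rational(-101, 1155), Rational(121, 32)) = Rational(136523, 36960)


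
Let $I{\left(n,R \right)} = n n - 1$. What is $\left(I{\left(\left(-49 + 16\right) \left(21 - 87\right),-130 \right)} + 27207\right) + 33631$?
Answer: $4804521$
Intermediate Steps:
$I{\left(n,R \right)} = -1 + n^{2}$ ($I{\left(n,R \right)} = n^{2} - 1 = -1 + n^{2}$)
$\left(I{\left(\left(-49 + 16\right) \left(21 - 87\right),-130 \right)} + 27207\right) + 33631 = \left(\left(-1 + \left(\left(-49 + 16\right) \left(21 - 87\right)\right)^{2}\right) + 27207\right) + 33631 = \left(\left(-1 + \left(\left(-33\right) \left(-66\right)\right)^{2}\right) + 27207\right) + 33631 = \left(\left(-1 + 2178^{2}\right) + 27207\right) + 33631 = \left(\left(-1 + 4743684\right) + 27207\right) + 33631 = \left(4743683 + 27207\right) + 33631 = 4770890 + 33631 = 4804521$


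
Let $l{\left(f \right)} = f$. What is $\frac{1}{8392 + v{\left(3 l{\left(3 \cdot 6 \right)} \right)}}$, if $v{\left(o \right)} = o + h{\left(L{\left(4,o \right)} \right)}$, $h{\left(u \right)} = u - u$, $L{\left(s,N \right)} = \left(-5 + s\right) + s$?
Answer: $\frac{1}{8446} \approx 0.0001184$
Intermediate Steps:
$L{\left(s,N \right)} = -5 + 2 s$
$h{\left(u \right)} = 0$
$v{\left(o \right)} = o$ ($v{\left(o \right)} = o + 0 = o$)
$\frac{1}{8392 + v{\left(3 l{\left(3 \cdot 6 \right)} \right)}} = \frac{1}{8392 + 3 \cdot 3 \cdot 6} = \frac{1}{8392 + 3 \cdot 18} = \frac{1}{8392 + 54} = \frac{1}{8446}$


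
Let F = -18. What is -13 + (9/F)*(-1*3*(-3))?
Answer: -35/2 ≈ -17.500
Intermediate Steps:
-13 + (9/F)*(-1*3*(-3)) = -13 + (9/(-18))*(-1*3*(-3)) = -13 + (9*(-1/18))*(-3*(-3)) = -13 - ½*9 = -13 - 9/2 = -35/2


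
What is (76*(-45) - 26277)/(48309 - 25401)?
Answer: -9899/7636 ≈ -1.2964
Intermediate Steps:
(76*(-45) - 26277)/(48309 - 25401) = (-3420 - 26277)/22908 = -29697*1/22908 = -9899/7636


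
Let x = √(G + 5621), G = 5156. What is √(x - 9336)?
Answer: √(-9336 + √10777) ≈ 96.084*I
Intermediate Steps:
x = √10777 (x = √(5156 + 5621) = √10777 ≈ 103.81)
√(x - 9336) = √(√10777 - 9336) = √(-9336 + √10777)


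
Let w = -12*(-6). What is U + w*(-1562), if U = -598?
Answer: -113062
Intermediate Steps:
w = 72
U + w*(-1562) = -598 + 72*(-1562) = -598 - 112464 = -113062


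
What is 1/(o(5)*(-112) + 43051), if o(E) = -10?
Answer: 1/44171 ≈ 2.2639e-5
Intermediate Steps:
1/(o(5)*(-112) + 43051) = 1/(-10*(-112) + 43051) = 1/(1120 + 43051) = 1/44171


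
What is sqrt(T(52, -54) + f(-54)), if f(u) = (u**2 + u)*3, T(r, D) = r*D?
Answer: 3*sqrt(642) ≈ 76.013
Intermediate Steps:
T(r, D) = D*r
f(u) = 3*u + 3*u**2 (f(u) = (u + u**2)*3 = 3*u + 3*u**2)
sqrt(T(52, -54) + f(-54)) = sqrt(-54*52 + 3*(-54)*(1 - 54)) = sqrt(-2808 + 3*(-54)*(-53)) = sqrt(-2808 + 8586) = sqrt(5778) = 3*sqrt(642)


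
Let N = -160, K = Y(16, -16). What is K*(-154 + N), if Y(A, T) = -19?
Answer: 5966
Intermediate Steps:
K = -19
K*(-154 + N) = -19*(-154 - 160) = -19*(-314) = 5966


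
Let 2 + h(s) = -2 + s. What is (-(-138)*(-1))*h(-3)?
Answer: 966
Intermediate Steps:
h(s) = -4 + s (h(s) = -2 + (-2 + s) = -4 + s)
(-(-138)*(-1))*h(-3) = (-(-138)*(-1))*(-4 - 3) = -46*3*(-7) = -138*(-7) = 966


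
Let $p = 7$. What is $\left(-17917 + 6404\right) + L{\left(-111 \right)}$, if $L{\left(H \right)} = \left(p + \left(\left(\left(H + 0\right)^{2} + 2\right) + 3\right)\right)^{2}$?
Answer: $152091376$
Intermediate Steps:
$L{\left(H \right)} = \left(12 + H^{2}\right)^{2}$ ($L{\left(H \right)} = \left(7 + \left(\left(\left(H + 0\right)^{2} + 2\right) + 3\right)\right)^{2} = \left(7 + \left(\left(H^{2} + 2\right) + 3\right)\right)^{2} = \left(7 + \left(\left(2 + H^{2}\right) + 3\right)\right)^{2} = \left(7 + \left(5 + H^{2}\right)\right)^{2} = \left(12 + H^{2}\right)^{2}$)
$\left(-17917 + 6404\right) + L{\left(-111 \right)} = \left(-17917 + 6404\right) + \left(12 + \left(-111\right)^{2}\right)^{2} = -11513 + \left(12 + 12321\right)^{2} = -11513 + 12333^{2} = -11513 + 152102889 = 152091376$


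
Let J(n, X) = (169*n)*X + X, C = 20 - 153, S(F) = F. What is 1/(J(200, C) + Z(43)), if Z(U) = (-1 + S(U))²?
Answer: -1/4493769 ≈ -2.2253e-7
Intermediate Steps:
C = -133
Z(U) = (-1 + U)²
J(n, X) = X + 169*X*n (J(n, X) = 169*X*n + X = X + 169*X*n)
1/(J(200, C) + Z(43)) = 1/(-133*(1 + 169*200) + (-1 + 43)²) = 1/(-133*(1 + 33800) + 42²) = 1/(-133*33801 + 1764) = 1/(-4495533 + 1764) = 1/(-4493769) = -1/4493769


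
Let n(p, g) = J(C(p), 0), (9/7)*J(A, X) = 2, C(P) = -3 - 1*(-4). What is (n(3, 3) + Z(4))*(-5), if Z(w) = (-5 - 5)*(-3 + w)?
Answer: 380/9 ≈ 42.222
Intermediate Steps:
C(P) = 1 (C(P) = -3 + 4 = 1)
J(A, X) = 14/9 (J(A, X) = (7/9)*2 = 14/9)
n(p, g) = 14/9
Z(w) = 30 - 10*w (Z(w) = -10*(-3 + w) = 30 - 10*w)
(n(3, 3) + Z(4))*(-5) = (14/9 + (30 - 10*4))*(-5) = (14/9 + (30 - 40))*(-5) = (14/9 - 10)*(-5) = -76/9*(-5) = 380/9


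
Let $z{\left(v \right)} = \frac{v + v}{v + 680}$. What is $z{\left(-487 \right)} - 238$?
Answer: $- \frac{46908}{193} \approx -243.05$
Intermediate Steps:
$z{\left(v \right)} = \frac{2 v}{680 + v}$
$z{\left(-487 \right)} - 238 = 2 \left(-487\right) \frac{1}{680 - 487} - 238 = 2 \left(-487\right) \frac{1}{193} - 238 = - \frac{974}{193} - 238 = - \frac{46908}{193}$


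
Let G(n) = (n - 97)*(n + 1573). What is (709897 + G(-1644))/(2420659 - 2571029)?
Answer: -416754/75185 ≈ -5.5430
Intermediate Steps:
G(n) = (-97 + n)*(1573 + n)
(709897 + G(-1644))/(2420659 - 2571029) = (709897 + (-152581 + (-1644)² + 1476*(-1644)))/(2420659 - 2571029) = (709897 + (-152581 + 2702736 - 2426544))/(-150370) = (709897 + 123611)*(-1/150370) = 833508*(-1/150370) = -416754/75185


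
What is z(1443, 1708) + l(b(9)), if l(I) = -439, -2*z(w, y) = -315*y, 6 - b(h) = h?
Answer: 268571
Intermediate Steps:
b(h) = 6 - h
z(w, y) = 315*y/2 (z(w, y) = -(-315)*y/2 = 315*y/2)
z(1443, 1708) + l(b(9)) = (315/2)*1708 - 439 = 269010 - 439 = 268571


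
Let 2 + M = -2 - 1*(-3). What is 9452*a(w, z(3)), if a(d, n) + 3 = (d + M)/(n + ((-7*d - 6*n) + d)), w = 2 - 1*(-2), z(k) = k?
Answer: -378080/13 ≈ -29083.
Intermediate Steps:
M = -1 (M = -2 + (-2 - 1*(-3)) = -2 + (-2 + 3) = -2 + 1 = -1)
w = 4 (w = 2 + 2 = 4)
a(d, n) = -3 + (-1 + d)/(-6*d - 5*n) (a(d, n) = -3 + (d - 1)/(n + ((-7*d - 6*n) + d)) = -3 + (-1 + d)/(n + (-6*d - 6*n)) = -3 + (-1 + d)/(-6*d - 5*n))
9452*a(w, z(3)) = 9452*((1 - 19*4 - 15*3)/(5*3 + 6*4)) = 9452*((1 - 76 - 45)/(15 + 24)) = 9452*(-120/39) = 9452*((1/39)*(-120)) = 9452*(-40/13) = -378080/13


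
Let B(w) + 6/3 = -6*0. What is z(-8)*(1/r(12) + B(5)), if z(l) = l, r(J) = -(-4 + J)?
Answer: 17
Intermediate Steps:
r(J) = 4 - J
B(w) = -2 (B(w) = -2 - 6*0 = -2 + 0 = -2)
z(-8)*(1/r(12) + B(5)) = -8*(1/(4 - 1*12) - 2) = -8*(1/(4 - 12) - 2) = -8*(1/(-8) - 2) = -8*(-1/8 - 2) = -8*(-17/8) = 17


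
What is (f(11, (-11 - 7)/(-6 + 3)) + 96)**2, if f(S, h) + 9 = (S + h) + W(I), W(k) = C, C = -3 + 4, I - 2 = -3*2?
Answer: 11025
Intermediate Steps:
I = -4 (I = 2 - 3*2 = 2 - 6 = -4)
C = 1
W(k) = 1
f(S, h) = -8 + S + h (f(S, h) = -9 + ((S + h) + 1) = -9 + (1 + S + h) = -8 + S + h)
(f(11, (-11 - 7)/(-6 + 3)) + 96)**2 = ((-8 + 11 + (-11 - 7)/(-6 + 3)) + 96)**2 = ((-8 + 11 - 18/(-3)) + 96)**2 = ((-8 + 11 - 18*(-1/3)) + 96)**2 = ((-8 + 11 + 6) + 96)**2 = (9 + 96)**2 = 105**2 = 11025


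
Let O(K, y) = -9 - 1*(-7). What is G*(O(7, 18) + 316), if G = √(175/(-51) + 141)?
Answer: 628*√89454/51 ≈ 3682.9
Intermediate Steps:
G = 2*√89454/51 (G = √(175*(-1/51) + 141) = √(-175/51 + 141) = √(7016/51) = 2*√89454/51 ≈ 11.729)
O(K, y) = -2 (O(K, y) = -9 + 7 = -2)
G*(O(7, 18) + 316) = (2*√89454/51)*(-2 + 316) = (2*√89454/51)*314 = 628*√89454/51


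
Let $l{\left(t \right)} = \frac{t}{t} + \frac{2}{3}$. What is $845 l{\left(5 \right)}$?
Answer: $\frac{4225}{3} \approx 1408.3$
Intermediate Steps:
$l{\left(t \right)} = \frac{5}{3}$ ($l{\left(t \right)} = 1 + 2 \cdot \frac{1}{3} = 1 + \frac{2}{3} = \frac{5}{3}$)
$845 l{\left(5 \right)} = 845 \cdot \frac{5}{3} = \frac{4225}{3}$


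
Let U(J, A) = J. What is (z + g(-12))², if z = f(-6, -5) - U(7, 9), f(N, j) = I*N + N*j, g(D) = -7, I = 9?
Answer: 1444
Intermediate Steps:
f(N, j) = 9*N + N*j
z = -31 (z = -6*(9 - 5) - 1*7 = -6*4 - 7 = -24 - 7 = -31)
(z + g(-12))² = (-31 - 7)² = (-38)² = 1444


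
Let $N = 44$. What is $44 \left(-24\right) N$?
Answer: $-46464$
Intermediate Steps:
$44 \left(-24\right) N = 44 \left(-24\right) 44 = \left(-1056\right) 44 = -46464$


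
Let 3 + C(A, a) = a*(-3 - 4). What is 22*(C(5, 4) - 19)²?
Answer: 55000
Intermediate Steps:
C(A, a) = -3 - 7*a (C(A, a) = -3 + a*(-3 - 4) = -3 + a*(-7) = -3 - 7*a)
22*(C(5, 4) - 19)² = 22*((-3 - 7*4) - 19)² = 22*((-3 - 28) - 19)² = 22*(-31 - 19)² = 22*(-50)² = 22*2500 = 55000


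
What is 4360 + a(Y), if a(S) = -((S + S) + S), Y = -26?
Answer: 4438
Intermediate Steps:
a(S) = -3*S (a(S) = -(2*S + S) = -3*S)
4360 + a(Y) = 4360 - 3*(-26) = 4360 + 78 = 4438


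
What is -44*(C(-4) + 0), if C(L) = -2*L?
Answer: -352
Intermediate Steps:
-44*(C(-4) + 0) = -44*(-2*(-4) + 0) = -44*(8 + 0) = -44*8 = -352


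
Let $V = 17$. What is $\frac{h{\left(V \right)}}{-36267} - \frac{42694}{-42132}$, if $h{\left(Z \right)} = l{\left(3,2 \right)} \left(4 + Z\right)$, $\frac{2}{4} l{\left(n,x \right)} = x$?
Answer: $\frac{36782005}{36380982} \approx 1.011$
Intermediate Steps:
$l{\left(n,x \right)} = 2 x$
$h{\left(Z \right)} = 16 + 4 Z$ ($h{\left(Z \right)} = 2 \cdot 2 \left(4 + Z\right) = 4 \left(4 + Z\right) = 16 + 4 Z$)
$\frac{h{\left(V \right)}}{-36267} - \frac{42694}{-42132} = \frac{16 + 4 \cdot 17}{-36267} - \frac{42694}{-42132} = \left(16 + 68\right) \left(- \frac{1}{36267}\right) - - \frac{21347}{21066} = 84 \left(- \frac{1}{36267}\right) + \frac{21347}{21066} = - \frac{4}{1727} + \frac{21347}{21066} = \frac{36782005}{36380982}$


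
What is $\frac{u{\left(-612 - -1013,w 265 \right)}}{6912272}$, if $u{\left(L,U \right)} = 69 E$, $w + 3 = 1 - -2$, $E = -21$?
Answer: $- \frac{1449}{6912272} \approx -0.00020963$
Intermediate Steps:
$w = 0$ ($w = -3 + \left(1 - -2\right) = -3 + \left(1 + 2\right) = -3 + 3 = 0$)
$u{\left(L,U \right)} = -1449$ ($u{\left(L,U \right)} = 69 \left(-21\right) = -1449$)
$\frac{u{\left(-612 - -1013,w 265 \right)}}{6912272} = - \frac{1449}{6912272}$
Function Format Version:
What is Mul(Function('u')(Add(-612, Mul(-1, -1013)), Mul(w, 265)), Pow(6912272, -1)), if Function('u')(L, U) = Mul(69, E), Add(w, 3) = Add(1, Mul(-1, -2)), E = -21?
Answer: Rational(-1449, 6912272) ≈ -0.00020963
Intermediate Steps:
w = 0 (w = Add(-3, Add(1, Mul(-1, -2))) = Add(-3, Add(1, 2)) = Add(-3, 3) = 0)
Function('u')(L, U) = -1449 (Function('u')(L, U) = Mul(69, -21) = -1449)
Mul(Function('u')(Add(-612, Mul(-1, -1013)), Mul(w, 265)), Pow(6912272, -1)) = Mul(-1449, Pow(6912272, -1)) = Mul(-1449, Rational(1, 6912272)) = Rational(-1449, 6912272)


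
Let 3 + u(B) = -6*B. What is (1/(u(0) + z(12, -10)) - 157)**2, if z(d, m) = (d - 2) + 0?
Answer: 1205604/49 ≈ 24604.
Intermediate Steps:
z(d, m) = -2 + d (z(d, m) = (-2 + d) + 0 = -2 + d)
u(B) = -3 - 6*B
(1/(u(0) + z(12, -10)) - 157)**2 = (1/((-3 - 6*0) + (-2 + 12)) - 157)**2 = (1/((-3 + 0) + 10) - 157)**2 = (1/(-3 + 10) - 157)**2 = (1/7 - 157)**2 = (-1098/7)**2 = 1205604/49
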